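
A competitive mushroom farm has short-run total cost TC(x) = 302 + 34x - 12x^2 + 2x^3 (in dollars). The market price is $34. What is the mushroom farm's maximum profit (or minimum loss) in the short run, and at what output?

AVC = 34 - 12x + 2x^2 has its minimum $16 at x = 3; price $34 clears that bar, so the firm operates.
With MC = 34 - 24x + 6x^2, P = MC on the upward-sloping part at x* = 4.
TR = 34·4 = 136. TC = 302 + 72 = 374. Profit = 136 − 374 = -$238.
Shutting down would mean losing the fixed cost of $302, so operating at a loss of $238 is better by $64.

Profit = -$238 at x = 4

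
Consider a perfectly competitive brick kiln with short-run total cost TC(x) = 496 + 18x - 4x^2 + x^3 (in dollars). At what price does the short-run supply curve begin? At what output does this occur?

The shutdown price is the minimum of AVC. VC = 18x - 4x^2 + x^3, so AVC = 18 - 4x + x^2.
dAVC/dx = -4 + 2x = 0 gives x = 2. min AVC = 18 - 4·2 + 2^2 = 14.
The firm shuts down for any P below $14.

$14 per unit, at x = 2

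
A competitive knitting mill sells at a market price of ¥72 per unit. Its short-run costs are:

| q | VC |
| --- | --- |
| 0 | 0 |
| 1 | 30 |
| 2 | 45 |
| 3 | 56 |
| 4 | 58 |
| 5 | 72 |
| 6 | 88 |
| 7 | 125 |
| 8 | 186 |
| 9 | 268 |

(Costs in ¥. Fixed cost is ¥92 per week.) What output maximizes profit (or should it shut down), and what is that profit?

Compute π = P·q − TC at each output: q=0: -92; q=1: -50; q=2: 7; q=3: 68; q=4: 138; q=5: 196; q=6: 252; q=7: 287; q=8: 298; q=9: 288.
Profit is maximized at q = 8. AVC there is 186/8 = ¥23.25 ≤ P, so producing beats shutting down (which would give -¥92).

q = 8; profit = ¥298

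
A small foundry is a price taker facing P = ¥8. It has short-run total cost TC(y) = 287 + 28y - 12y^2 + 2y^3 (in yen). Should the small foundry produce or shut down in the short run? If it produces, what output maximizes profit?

From TC, MC = TC'(y) = 28 - 24y + 6y^2 and AVC = VC/y = 28 - 12y + 2y^2.
AVC is minimized where dAVC/dy = -12 + 4y = 0, at y = 3; min AVC = 28 - 12·3 + 2·3^2 = ¥10.
Since P = ¥8 < min AVC = ¥10, price fails to cover variable cost at any output.
Shutting down limits the loss to fixed cost, ¥287.

Shut down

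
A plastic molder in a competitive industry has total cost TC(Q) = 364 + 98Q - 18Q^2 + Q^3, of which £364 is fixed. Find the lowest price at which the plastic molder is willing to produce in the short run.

The shutdown price is the minimum of AVC. VC = 98Q - 18Q^2 + Q^3, so AVC = 98 - 18Q + Q^2.
dAVC/dQ = -18 + 2Q = 0 gives Q = 9. min AVC = 98 - 18·9 + 9^2 = 17.
The firm shuts down for any P below £17.

£17 per unit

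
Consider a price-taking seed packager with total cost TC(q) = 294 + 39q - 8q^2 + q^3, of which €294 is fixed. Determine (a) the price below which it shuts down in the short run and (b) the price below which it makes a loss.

Shutdown price = min AVC. AVC = 39 - 8q + q^2, with vertex at q = 4 and minimum €23.
ATC = 294/q + 39 - 8q + q^2. Setting dATC/dq = −294/q^2 − 8 + 2q = 0 gives q = 7 (since 2·7^3 − 8·7^2 = 294).
min ATC = 294/7 + 39 − 8·7 + 7^2 = €74. That is the break-even price.
For €23 ≤ P < €74 the firm produces at a loss; below €23 it shuts down.

Shutdown price = €23; break-even price = €74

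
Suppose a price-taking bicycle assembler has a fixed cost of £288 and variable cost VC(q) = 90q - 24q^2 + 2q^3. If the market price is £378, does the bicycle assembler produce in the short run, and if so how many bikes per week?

Produce at q = 12

Strip out fixed cost: VC = 90q - 24q^2 + 2q^3. Then AVC = 90 - 24q + 2q^2 and MC = 90 - 48q + 6q^2.
AVC is minimized where dAVC/dq = -24 + 4q = 0, at q = 6; min AVC = 90 - 24·6 + 2·6^2 = £18.
P = £378 exceeds min AVC = £18, so the firm stays open.
Set P = MC: 378 = 90 - 48q + 6q^2 → -288 - 48q + 6q^2 = 0. The roots are q = -4 and q = 12; the profit-maximizing output is on the rising part of MC, so q* = 12.
Check: AVC at q = 12 is £90 ≤ P, so revenue covers variable cost.
Profit = P·q − TC = 378·12 − 1368 = £3168.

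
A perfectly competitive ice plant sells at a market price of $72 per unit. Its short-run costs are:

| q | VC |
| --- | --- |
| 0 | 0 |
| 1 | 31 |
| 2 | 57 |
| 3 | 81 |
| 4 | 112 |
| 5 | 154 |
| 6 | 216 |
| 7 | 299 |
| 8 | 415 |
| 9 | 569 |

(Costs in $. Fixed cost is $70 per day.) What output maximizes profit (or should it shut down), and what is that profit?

q = 6; profit = $146

Profit at each row (π = 72q − TC): q=0: -70; q=1: -29; q=2: 17; q=3: 65; q=4: 106; q=5: 136; q=6: 146; q=7: 135; q=8: 91; q=9: 9.
Profit is maximized at q = 6. AVC there is 216/6 = $36 ≤ P, so producing beats shutting down (which would give -$70).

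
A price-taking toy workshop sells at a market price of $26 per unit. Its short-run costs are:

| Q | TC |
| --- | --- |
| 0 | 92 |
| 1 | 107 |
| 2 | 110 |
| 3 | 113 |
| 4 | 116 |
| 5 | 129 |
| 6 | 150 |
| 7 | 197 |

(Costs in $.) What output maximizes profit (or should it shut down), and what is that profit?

Q = 6; profit = $6

Compute π = P·Q − TC at each output: Q=0: -92; Q=1: -81; Q=2: -58; Q=3: -35; Q=4: -12; Q=5: 1; Q=6: 6; Q=7: -15.
Profit is maximized at Q = 6. AVC there is 58/6 = $9.67 ≤ P, so producing beats shutting down (which would give -$92).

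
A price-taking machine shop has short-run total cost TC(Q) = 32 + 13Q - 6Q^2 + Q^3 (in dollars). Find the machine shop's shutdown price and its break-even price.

Shutdown price = min AVC. AVC = 13 - 6Q + Q^2, with vertex at Q = 3 and minimum $4.
ATC = 32/Q + 13 - 6Q + Q^2. Setting dATC/dQ = −32/Q^2 − 6 + 2Q = 0 gives Q = 4 (since 2·4^3 − 6·4^2 = 32).
min ATC = 32/4 + 13 − 6·4 + 4^2 = $13. That is the break-even price.
Between these two prices the firm operates at a loss; above $13 it earns a profit.

Shutdown price = $4; break-even price = $13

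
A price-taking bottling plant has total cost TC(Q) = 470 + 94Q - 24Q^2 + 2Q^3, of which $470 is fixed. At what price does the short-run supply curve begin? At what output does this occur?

$22 per unit, at Q = 6

The firm shuts down when price falls below the minimum of average variable cost. AVC = VC/Q = 94 - 24Q + 2Q^2.
dAVC/dQ = -24 + 4Q = 0 gives Q = 6. min AVC = 94 - 24·6 + 2·6^2 = 22.
For P < $22 the firm produces nothing.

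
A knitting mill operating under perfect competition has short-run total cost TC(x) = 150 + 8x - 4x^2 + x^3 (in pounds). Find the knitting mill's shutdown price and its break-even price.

Shutdown price = min AVC. AVC = 8 - 4x + x^2, with vertex at x = 2 and minimum £4.
ATC = 150/x + 8 - 4x + x^2. Setting dATC/dx = −150/x^2 − 4 + 2x = 0 gives x = 5 (since 2·5^3 − 4·5^2 = 150).
min ATC = 150/5 + 8 − 4·5 + 5^2 = £43. That is the break-even price.
For £4 ≤ P < £43 the firm produces at a loss; below £4 it shuts down.

Shutdown price = £4; break-even price = £43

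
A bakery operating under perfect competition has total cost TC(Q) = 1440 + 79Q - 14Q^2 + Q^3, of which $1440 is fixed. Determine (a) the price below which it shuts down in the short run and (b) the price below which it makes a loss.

Shutdown price = $30; break-even price = $175

AVC = 79 - 14Q + Q^2; minimized at Q = 7, giving min AVC = $30. That is the shutdown price.
ATC = 1440/Q + 79 - 14Q + Q^2. Setting dATC/dQ = −1440/Q^2 − 14 + 2Q = 0 gives Q = 12 (since 2·12^3 − 14·12^2 = 1440).
min ATC = 1440/12 + 79 − 14·12 + 12^2 = $175. That is the break-even price.
Between these two prices the firm operates at a loss; above $175 it earns a profit.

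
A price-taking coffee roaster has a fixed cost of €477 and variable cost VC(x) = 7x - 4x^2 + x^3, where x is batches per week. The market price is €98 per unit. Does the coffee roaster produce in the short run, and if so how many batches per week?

From TC, MC = TC'(x) = 7 - 8x + 3x^2 and AVC = VC/x = 7 - 4x + x^2.
AVC is minimized where dAVC/dx = -4 + 2x = 0, at x = 2; min AVC = 7 - 4·2 + 2^2 = €3.
Because €98 ≥ €3, revenue can cover variable cost; the firm operates.
P = MC gives -91 - 8x + 3x^2 = 0, with roots -13/3 and 7. Take the larger (rising MC): x* = 7.
Check: AVC at x = 7 is €28 ≤ P, so revenue covers variable cost.
Profit = P·x − TC = 98·7 − 673 = €13.

Produce at x = 7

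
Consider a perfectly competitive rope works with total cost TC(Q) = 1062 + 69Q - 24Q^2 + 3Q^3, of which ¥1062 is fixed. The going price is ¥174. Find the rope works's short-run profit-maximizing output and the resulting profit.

AVC = 69 - 24Q + 3Q^2; min AVC = ¥21 at Q = 4. Since P = ¥174 ≥ min AVC, the firm produces.
With MC = 69 - 48Q + 9Q^2, P = MC on the upward-sloping part at Q* = 7.
TR = 174·7 = 1218. TC = 1062 + 336 = 1398. Profit = 1218 − 1398 = -¥180.
That loss of ¥180 beats the ¥1062 the firm would lose by shutting down; producing recovers ¥882 of fixed cost.

Profit = -¥180 at Q = 7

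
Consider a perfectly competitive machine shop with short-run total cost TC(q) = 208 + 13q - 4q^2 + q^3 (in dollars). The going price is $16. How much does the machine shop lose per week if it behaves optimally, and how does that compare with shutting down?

AVC = 13 - 4q + q^2 has its minimum $9 at q = 2; price $16 clears that bar, so the firm operates.
MC = 13 - 8q + 3q^2. Setting P = MC and taking the root on the rising branch gives q* = 3.
TR = 16·3 = 48. TC = 208 + 30 = 238. Profit = 48 − 238 = -$190.
By producing, the firm covers all variable cost plus $18 of fixed cost; shutting down would lose the full $208.

Profit = -$190 at q = 3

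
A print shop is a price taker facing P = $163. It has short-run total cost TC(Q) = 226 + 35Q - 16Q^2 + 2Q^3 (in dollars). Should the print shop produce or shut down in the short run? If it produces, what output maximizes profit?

Variable cost is VC = 35Q - 16Q^2 + 2Q^3, so AVC = VC/Q = 35 - 16Q + 2Q^2 and MC = dTC/dQ = 35 - 32Q + 6Q^2.
The AVC parabola has its vertex at Q = 16/4 = 4, where AVC = 35 - 16·4 + 2·4^2 = $3.
Because $163 ≥ $3, revenue can cover variable cost; the firm operates.
Set P = MC: 163 = 35 - 32Q + 6Q^2 → -128 - 32Q + 6Q^2 = 0. The roots are Q = -8/3 and Q = 8; the profit-maximizing output is on the rising part of MC, so Q* = 8.
Check: AVC at Q = 8 is $35 ≤ P, so revenue covers variable cost.
Profit = P·Q − TC = 163·8 − 506 = $798.

Produce at Q = 8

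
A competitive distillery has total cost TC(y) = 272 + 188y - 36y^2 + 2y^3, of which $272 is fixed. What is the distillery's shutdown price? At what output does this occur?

$26 per unit, at y = 9

The firm shuts down when price falls below the minimum of average variable cost. AVC = VC/y = 188 - 36y + 2y^2.
At the minimum of AVC, MC = AVC. MC = 188 - 72y + 6y^2; setting MC = AVC gives 4y^2 - 36y = 0, so y = 9. min AVC = 26.
So the shutdown price is $26.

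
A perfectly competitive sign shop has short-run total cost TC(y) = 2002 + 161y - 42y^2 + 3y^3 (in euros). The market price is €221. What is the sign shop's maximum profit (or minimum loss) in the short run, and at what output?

AVC = 161 - 42y + 3y^2; min AVC = €14 at y = 7. Since P = €221 ≥ min AVC, the firm produces.
MC = 161 - 84y + 9y^2. Setting P = MC and taking the root on the rising branch gives y* = 10.
TR = 221·10 = 2210. TC = 2002 + 410 = 2412. Profit = 2210 − 2412 = -€202.
That loss of €202 beats the €2002 the firm would lose by shutting down; producing recovers €1800 of fixed cost.

Profit = -€202 at y = 10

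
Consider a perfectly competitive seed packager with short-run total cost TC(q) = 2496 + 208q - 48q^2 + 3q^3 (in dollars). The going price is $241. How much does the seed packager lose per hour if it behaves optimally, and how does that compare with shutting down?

Profit = -$318 at q = 11

AVC = 208 - 48q + 3q^2 has its minimum $16 at q = 8; price $241 clears that bar, so the firm operates.
With MC = 208 - 96q + 9q^2, P = MC on the upward-sloping part at q* = 11.
TR = 241·11 = 2651. TC = 2496 + 473 = 2969. Profit = 2651 − 2969 = -$318.
Shutting down would mean losing the fixed cost of $2496, so operating at a loss of $318 is better by $2178.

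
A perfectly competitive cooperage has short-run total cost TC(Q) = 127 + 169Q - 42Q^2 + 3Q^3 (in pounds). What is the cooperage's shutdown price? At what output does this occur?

The shutdown price is the minimum of AVC. VC = 169Q - 42Q^2 + 3Q^3, so AVC = 169 - 42Q + 3Q^2.
dAVC/dQ = -42 + 6Q = 0 gives Q = 7. min AVC = 169 - 42·7 + 3·7^2 = 22.
For P < £22 the firm produces nothing.

£22 per unit, at Q = 7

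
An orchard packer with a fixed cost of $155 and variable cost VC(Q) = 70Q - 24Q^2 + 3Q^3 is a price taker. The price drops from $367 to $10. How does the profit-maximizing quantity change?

Output falls from 9 to 0 (the firm shuts down)

MC = 70 - 48Q + 9Q^2; the shutdown threshold is min AVC = $22 (at Q = 4).
At P = $367 ≥ min AVC, set P = MC on the rising branch: Q = 9.
At P = $10 < min AVC = $22, price no longer covers variable cost at any output, so the firm shuts down: Q = 0.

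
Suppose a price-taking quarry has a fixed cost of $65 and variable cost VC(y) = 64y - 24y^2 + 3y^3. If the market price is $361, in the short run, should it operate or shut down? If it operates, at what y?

From TC, MC = TC'(y) = 64 - 48y + 9y^2 and AVC = VC/y = 64 - 24y + 3y^2.
AVC hits its minimum where MC = AVC, at y = 4, giving min AVC = 64 - 24·4 + 3·4^2 = $16.
Since P = $361 ≥ min AVC = $16, price covers variable cost and the firm should produce.
Set P = MC: 361 = 64 - 48y + 9y^2 → -297 - 48y + 9y^2 = 0. The roots are y = -11/3 and y = 9; the profit-maximizing output is on the rising part of MC, so y* = 9.
Check: AVC at y = 9 is $91 ≤ P, so revenue covers variable cost.
Profit = P·y − TC = 361·9 − 884 = $2365.

Produce at y = 9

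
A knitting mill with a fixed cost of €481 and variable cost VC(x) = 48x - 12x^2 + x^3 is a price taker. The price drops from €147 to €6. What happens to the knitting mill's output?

AVC = 48 - 12x + x^2, minimized at x = 6 where min AVC = €12. MC = 48 - 24x + 3x^2.
With P = €147 above the shutdown price, P = MC gives x = 11.
At P = €6 < min AVC = €12, price no longer covers variable cost at any output, so the firm shuts down: x = 0.

Output falls from 11 to 0 (the firm shuts down)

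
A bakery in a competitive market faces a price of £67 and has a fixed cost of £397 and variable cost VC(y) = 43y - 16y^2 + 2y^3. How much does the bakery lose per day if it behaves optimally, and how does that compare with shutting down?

Profit = -£109 at y = 6

AVC = 43 - 16y + 2y^2; min AVC = £11 at y = 4. Since P = £67 ≥ min AVC, the firm produces.
With MC = 43 - 32y + 6y^2, P = MC on the upward-sloping part at y* = 6.
TR = 67·6 = 402. TC = 397 + 114 = 511. Profit = 402 − 511 = -£109.
Shutting down would mean losing the fixed cost of £397, so operating at a loss of £109 is better by £288.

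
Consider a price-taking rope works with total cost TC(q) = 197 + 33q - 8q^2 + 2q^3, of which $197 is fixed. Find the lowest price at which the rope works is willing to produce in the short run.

Short-run supply begins at min AVC. From VC = 33q - 8q^2 + 2q^3, AVC = 33 - 8q + 2q^2.
At the minimum of AVC, MC = AVC. MC = 33 - 16q + 6q^2; setting MC = AVC gives 4q^2 - 8q = 0, so q = 2. min AVC = 25.
So the shutdown price is $25.

$25 per unit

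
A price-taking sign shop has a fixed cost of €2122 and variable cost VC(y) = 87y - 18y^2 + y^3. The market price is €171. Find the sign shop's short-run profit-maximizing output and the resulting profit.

Profit = -€162 at y = 14

AVC = 87 - 18y + y^2 has its minimum €6 at y = 9; price €171 clears that bar, so the firm operates.
With MC = 87 - 36y + 3y^2, P = MC on the upward-sloping part at y* = 14.
TR = 171·14 = 2394. TC = 2122 + 434 = 2556. Profit = 2394 − 2556 = -€162.
That loss of €162 beats the €2122 the firm would lose by shutting down; producing recovers €1960 of fixed cost.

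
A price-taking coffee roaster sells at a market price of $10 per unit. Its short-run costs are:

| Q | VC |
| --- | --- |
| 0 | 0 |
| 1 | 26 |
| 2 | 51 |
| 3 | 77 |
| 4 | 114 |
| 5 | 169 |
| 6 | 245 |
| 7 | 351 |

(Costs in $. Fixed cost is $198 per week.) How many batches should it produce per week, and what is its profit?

Profit at each row (π = 10Q − TC): Q=0: -198; Q=1: -214; Q=2: -229; Q=3: -245; Q=4: -272; Q=5: -317; Q=6: -383; Q=7: -479.
Profit is highest at Q = 0. Equivalently, the lowest AVC in the table is 51/2 ≈ $25.50 at Q = 2, and P = $10 falls below it — price never covers variable cost, so the firm shuts down and loses only its fixed cost.

Q = 0 (shut down); profit = -$198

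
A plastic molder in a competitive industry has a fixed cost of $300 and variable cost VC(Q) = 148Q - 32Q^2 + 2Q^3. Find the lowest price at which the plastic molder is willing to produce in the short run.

Short-run supply begins at min AVC. From VC = 148Q - 32Q^2 + 2Q^3, AVC = 148 - 32Q + 2Q^2.
At the minimum of AVC, MC = AVC. MC = 148 - 64Q + 6Q^2; setting MC = AVC gives 4Q^2 - 32Q = 0, so Q = 8. min AVC = 20.
The firm shuts down for any P below $20.

$20 per unit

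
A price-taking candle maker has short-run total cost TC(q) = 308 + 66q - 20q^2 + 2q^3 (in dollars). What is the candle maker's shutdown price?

$16 per unit

The firm shuts down when price falls below the minimum of average variable cost. AVC = VC/q = 66 - 20q + 2q^2.
At the minimum of AVC, MC = AVC. MC = 66 - 40q + 6q^2; setting MC = AVC gives 4q^2 - 20q = 0, so q = 5. min AVC = 16.
For P < $16 the firm produces nothing.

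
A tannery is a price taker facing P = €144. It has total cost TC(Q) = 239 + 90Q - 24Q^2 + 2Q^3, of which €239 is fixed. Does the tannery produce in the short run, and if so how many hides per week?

From TC, MC = TC'(Q) = 90 - 48Q + 6Q^2 and AVC = VC/Q = 90 - 24Q + 2Q^2.
The AVC parabola has its vertex at Q = 24/4 = 6, where AVC = 90 - 24·6 + 2·6^2 = €18.
Since P = €144 ≥ min AVC = €18, price covers variable cost and the firm should produce.
Set P = MC: 144 = 90 - 48Q + 6Q^2 → -54 - 48Q + 6Q^2 = 0. The roots are Q = -1 and Q = 9; the profit-maximizing output is on the rising part of MC, so Q* = 9.
Check: AVC at Q = 9 is €36 ≤ P, so revenue covers variable cost.
Profit = P·Q − TC = 144·9 − 563 = €733.

Produce at Q = 9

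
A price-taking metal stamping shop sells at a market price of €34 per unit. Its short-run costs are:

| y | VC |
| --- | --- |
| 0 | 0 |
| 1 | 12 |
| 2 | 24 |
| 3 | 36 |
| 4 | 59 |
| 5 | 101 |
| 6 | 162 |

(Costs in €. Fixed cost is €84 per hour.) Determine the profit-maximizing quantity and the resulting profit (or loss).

y = 4; profit = -€7

Compute π = P·y − TC at each output: y=0: -84; y=1: -62; y=2: -40; y=3: -18; y=4: -7; y=5: -15; y=6: -42.
Profit is maximized at y = 4. AVC there is 59/4 = €14.75 ≤ P, so producing beats shutting down (which would give -€84).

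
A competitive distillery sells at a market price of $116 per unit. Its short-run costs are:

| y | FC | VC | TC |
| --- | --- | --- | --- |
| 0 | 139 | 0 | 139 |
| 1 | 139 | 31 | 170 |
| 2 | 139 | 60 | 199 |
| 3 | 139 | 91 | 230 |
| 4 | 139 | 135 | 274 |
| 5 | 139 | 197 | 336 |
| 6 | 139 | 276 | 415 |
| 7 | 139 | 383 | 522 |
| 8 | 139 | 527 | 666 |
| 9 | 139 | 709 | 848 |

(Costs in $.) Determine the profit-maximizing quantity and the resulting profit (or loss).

y = 7; profit = $290

Profit at each row (π = 116y − TC): y=0: -139; y=1: -54; y=2: 33; y=3: 118; y=4: 190; y=5: 244; y=6: 281; y=7: 290; y=8: 262; y=9: 196.
Profit is maximized at y = 7. AVC there is 383/7 = $54.71 ≤ P, so producing beats shutting down (which would give -$139).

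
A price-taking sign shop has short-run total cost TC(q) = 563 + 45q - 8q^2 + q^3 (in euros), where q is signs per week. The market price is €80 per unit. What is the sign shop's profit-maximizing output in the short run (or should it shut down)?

From TC, MC = TC'(q) = 45 - 16q + 3q^2 and AVC = VC/q = 45 - 8q + q^2.
The AVC parabola has its vertex at q = 8/2 = 4, where AVC = 45 - 8·4 + 4^2 = €29.
Because €80 ≥ €29, revenue can cover variable cost; the firm operates.
P = MC gives -35 - 16q + 3q^2 = 0, with roots -5/3 and 7. Take the larger (rising MC): q* = 7.
Check: AVC at q = 7 is €38 ≤ P, so revenue covers variable cost.
Profit = P·q − TC = 80·7 − 829 = -€269, a loss, but smaller than the €563 fixed cost the firm would lose by shutting down.

Produce at q = 7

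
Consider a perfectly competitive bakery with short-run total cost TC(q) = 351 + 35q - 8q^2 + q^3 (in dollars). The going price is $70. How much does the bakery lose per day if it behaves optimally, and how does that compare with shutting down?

Profit = -$57 at q = 7

AVC = 35 - 8q + q^2; min AVC = $19 at q = 4. Since P = $70 ≥ min AVC, the firm produces.
With MC = 35 - 16q + 3q^2, P = MC on the upward-sloping part at q* = 7.
TR = 70·7 = 490. TC = 351 + 196 = 547. Profit = 490 − 547 = -$57.
Shutting down would mean losing the fixed cost of $351, so operating at a loss of $57 is better by $294.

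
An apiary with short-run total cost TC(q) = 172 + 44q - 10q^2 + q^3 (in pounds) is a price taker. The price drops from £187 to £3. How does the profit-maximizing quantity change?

Output falls from 11 to 0 (the firm shuts down)

AVC = 44 - 10q + q^2, minimized at q = 5 where min AVC = £19. MC = 44 - 20q + 3q^2.
With P = £187 above the shutdown price, P = MC gives q = 11.
At P = £3 < min AVC = £19, price no longer covers variable cost at any output, so the firm shuts down: q = 0.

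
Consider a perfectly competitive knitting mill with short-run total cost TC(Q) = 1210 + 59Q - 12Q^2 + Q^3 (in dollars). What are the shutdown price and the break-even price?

AVC = 59 - 12Q + Q^2; minimized at Q = 6, giving min AVC = $23. That is the shutdown price.
ATC = 1210/Q + 59 - 12Q + Q^2. Setting dATC/dQ = −1210/Q^2 − 12 + 2Q = 0 gives Q = 11 (since 2·11^3 − 12·11^2 = 1210).
min ATC = 1210/11 + 59 − 12·11 + 11^2 = $158. That is the break-even price.
For $23 ≤ P < $158 the firm produces at a loss; below $23 it shuts down.

Shutdown price = $23; break-even price = $158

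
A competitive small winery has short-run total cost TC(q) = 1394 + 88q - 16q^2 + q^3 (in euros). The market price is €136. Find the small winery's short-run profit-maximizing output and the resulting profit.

Profit = -€242 at q = 12

AVC = 88 - 16q + q^2; min AVC = €24 at q = 8. Since P = €136 ≥ min AVC, the firm produces.
MC = 88 - 32q + 3q^2. Setting P = MC and taking the root on the rising branch gives q* = 12.
TR = 136·12 = 1632. TC = 1394 + 480 = 1874. Profit = 1632 − 1874 = -€242.
By producing, the firm covers all variable cost plus €1152 of fixed cost; shutting down would lose the full €1394.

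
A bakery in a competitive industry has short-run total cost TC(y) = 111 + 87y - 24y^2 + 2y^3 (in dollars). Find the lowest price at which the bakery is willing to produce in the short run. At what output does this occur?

The shutdown price is the minimum of AVC. VC = 87y - 24y^2 + 2y^3, so AVC = 87 - 24y + 2y^2.
At the minimum of AVC, MC = AVC. MC = 87 - 48y + 6y^2; setting MC = AVC gives 4y^2 - 24y = 0, so y = 6. min AVC = 15.
For P < $15 the firm produces nothing.

$15 per unit, at y = 6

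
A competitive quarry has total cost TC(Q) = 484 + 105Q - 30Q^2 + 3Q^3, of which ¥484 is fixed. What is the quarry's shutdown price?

¥30 per unit

The firm shuts down when price falls below the minimum of average variable cost. AVC = VC/Q = 105 - 30Q + 3Q^2.
At the minimum of AVC, MC = AVC. MC = 105 - 60Q + 9Q^2; setting MC = AVC gives 6Q^2 - 30Q = 0, so Q = 5. min AVC = 30.
For P < ¥30 the firm produces nothing.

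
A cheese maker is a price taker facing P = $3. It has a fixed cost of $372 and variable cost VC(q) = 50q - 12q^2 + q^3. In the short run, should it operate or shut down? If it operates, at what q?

From TC, MC = TC'(q) = 50 - 24q + 3q^2 and AVC = VC/q = 50 - 12q + q^2.
AVC hits its minimum where MC = AVC, at q = 6, giving min AVC = 50 - 12·6 + 6^2 = $14.
With P < min AVC ($3 < $14), every unit sold adds to the loss.
The firm minimizes its loss by shutting down and losing only its fixed cost of $372.

Shut down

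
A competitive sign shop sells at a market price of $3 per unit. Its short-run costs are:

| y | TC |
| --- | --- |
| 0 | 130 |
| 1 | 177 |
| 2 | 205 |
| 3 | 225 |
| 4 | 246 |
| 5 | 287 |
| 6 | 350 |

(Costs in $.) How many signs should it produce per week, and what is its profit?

y = 0 (shut down); profit = -$130

Tabulate TR − TC: y=0: -130; y=1: -174; y=2: -199; y=3: -216; y=4: -234; y=5: -272; y=6: -332.
Profit is highest at y = 0. Equivalently, the lowest AVC in the table is 116/4 ≈ $29 at y = 4, and P = $3 falls below it — price never covers variable cost, so the firm shuts down and loses only its fixed cost.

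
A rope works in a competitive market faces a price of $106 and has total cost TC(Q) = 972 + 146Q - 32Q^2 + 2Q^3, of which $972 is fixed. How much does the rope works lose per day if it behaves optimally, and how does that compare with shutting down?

AVC = 146 - 32Q + 2Q^2 has its minimum $18 at Q = 8; price $106 clears that bar, so the firm operates.
MC = 146 - 64Q + 6Q^2. Setting P = MC and taking the root on the rising branch gives Q* = 10.
TR = 106·10 = 1060. TC = 972 + 260 = 1232. Profit = 1060 − 1232 = -$172.
That loss of $172 beats the $972 the firm would lose by shutting down; producing recovers $800 of fixed cost.

Profit = -$172 at Q = 10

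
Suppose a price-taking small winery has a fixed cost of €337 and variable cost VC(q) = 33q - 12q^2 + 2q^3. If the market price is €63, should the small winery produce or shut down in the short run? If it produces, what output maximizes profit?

From TC, MC = TC'(q) = 33 - 24q + 6q^2 and AVC = VC/q = 33 - 12q + 2q^2.
AVC is minimized where dAVC/dq = -12 + 4q = 0, at q = 3; min AVC = 33 - 12·3 + 2·3^2 = €15.
Since P = €63 ≥ min AVC = €15, price covers variable cost and the firm should produce.
P = MC gives -30 - 24q + 6q^2 = 0, with roots -1 and 5. Take the larger (rising MC): q* = 5.
Check: AVC at q = 5 is €23 ≤ P, so revenue covers variable cost.
Profit = P·q − TC = 63·5 − 452 = -€137, a loss, but smaller than the €337 fixed cost the firm would lose by shutting down.

Produce at q = 5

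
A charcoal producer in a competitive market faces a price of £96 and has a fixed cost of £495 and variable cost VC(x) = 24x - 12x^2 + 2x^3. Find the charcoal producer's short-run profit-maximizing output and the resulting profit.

AVC = 24 - 12x + 2x^2 has its minimum £6 at x = 3; price £96 clears that bar, so the firm operates.
With MC = 24 - 24x + 6x^2, P = MC on the upward-sloping part at x* = 6.
TR = 96·6 = 576. TC = 495 + 144 = 639. Profit = 576 − 639 = -£63.
That loss of £63 beats the £495 the firm would lose by shutting down; producing recovers £432 of fixed cost.

Profit = -£63 at x = 6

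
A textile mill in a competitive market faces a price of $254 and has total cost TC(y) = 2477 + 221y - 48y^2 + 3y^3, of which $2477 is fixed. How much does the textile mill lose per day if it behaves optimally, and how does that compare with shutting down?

AVC = 221 - 48y + 3y^2 has its minimum $29 at y = 8; price $254 clears that bar, so the firm operates.
MC = 221 - 96y + 9y^2. Setting P = MC and taking the root on the rising branch gives y* = 11.
TR = 254·11 = 2794. TC = 2477 + 616 = 3093. Profit = 2794 − 3093 = -$299.
Shutting down would mean losing the fixed cost of $2477, so operating at a loss of $299 is better by $2178.

Profit = -$299 at y = 11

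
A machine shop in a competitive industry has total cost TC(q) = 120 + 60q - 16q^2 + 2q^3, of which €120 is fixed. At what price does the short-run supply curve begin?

The shutdown price is the minimum of AVC. VC = 60q - 16q^2 + 2q^3, so AVC = 60 - 16q + 2q^2.
dAVC/dq = -16 + 4q = 0 gives q = 4. min AVC = 60 - 16·4 + 2·4^2 = 28.
For P < €28 the firm produces nothing.

€28 per unit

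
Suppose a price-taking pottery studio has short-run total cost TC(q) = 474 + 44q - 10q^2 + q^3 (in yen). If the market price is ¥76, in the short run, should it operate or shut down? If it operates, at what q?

Variable cost is VC = 44q - 10q^2 + q^3, so AVC = VC/q = 44 - 10q + q^2 and MC = dTC/dq = 44 - 20q + 3q^2.
The AVC parabola has its vertex at q = 10/2 = 5, where AVC = 44 - 10·5 + 5^2 = ¥19.
P = ¥76 exceeds min AVC = ¥19, so the firm stays open.
Set P = MC: 76 = 44 - 20q + 3q^2 → -32 - 20q + 3q^2 = 0. The roots are q = -4/3 and q = 8; the profit-maximizing output is on the rising part of MC, so q* = 8.
Check: AVC at q = 8 is ¥28 ≤ P, so revenue covers variable cost.
Profit = P·q − TC = 76·8 − 698 = -¥90, a loss, but smaller than the ¥474 fixed cost the firm would lose by shutting down.

Produce at q = 8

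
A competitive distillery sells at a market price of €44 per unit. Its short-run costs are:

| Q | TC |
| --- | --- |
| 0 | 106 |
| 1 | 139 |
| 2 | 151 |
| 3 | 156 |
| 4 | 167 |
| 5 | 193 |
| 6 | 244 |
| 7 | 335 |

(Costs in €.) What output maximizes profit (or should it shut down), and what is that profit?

Compute π = P·Q − TC at each output: Q=0: -106; Q=1: -95; Q=2: -63; Q=3: -24; Q=4: 9; Q=5: 27; Q=6: 20; Q=7: -27.
Profit is maximized at Q = 5. AVC there is 87/5 = €17.40 ≤ P, so producing beats shutting down (which would give -€106).

Q = 5; profit = €27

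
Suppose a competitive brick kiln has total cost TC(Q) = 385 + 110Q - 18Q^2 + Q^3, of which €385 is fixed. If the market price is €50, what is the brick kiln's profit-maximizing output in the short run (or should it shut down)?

Produce at Q = 10

From TC, MC = TC'(Q) = 110 - 36Q + 3Q^2 and AVC = VC/Q = 110 - 18Q + Q^2.
The AVC parabola has its vertex at Q = 18/2 = 9, where AVC = 110 - 18·9 + 9^2 = €29.
Because €50 ≥ €29, revenue can cover variable cost; the firm operates.
Set P = MC: 50 = 110 - 36Q + 3Q^2 → 60 - 36Q + 3Q^2 = 0. The roots are Q = 2 and Q = 10; the profit-maximizing output is on the rising part of MC, so Q* = 10.
Check: AVC at Q = 10 is €30 ≤ P, so revenue covers variable cost.
Profit = P·Q − TC = 50·10 − 685 = -€185, a loss, but smaller than the €385 fixed cost the firm would lose by shutting down.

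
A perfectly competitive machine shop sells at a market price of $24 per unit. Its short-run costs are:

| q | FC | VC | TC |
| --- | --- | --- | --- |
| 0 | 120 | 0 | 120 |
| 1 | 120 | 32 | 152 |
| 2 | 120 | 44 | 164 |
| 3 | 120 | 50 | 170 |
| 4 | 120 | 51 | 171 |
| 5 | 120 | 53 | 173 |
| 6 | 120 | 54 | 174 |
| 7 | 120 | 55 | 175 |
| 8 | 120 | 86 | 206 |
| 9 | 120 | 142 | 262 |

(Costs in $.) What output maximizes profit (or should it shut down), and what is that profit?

Profit at each row (π = 24q − TC): q=0: -120; q=1: -128; q=2: -116; q=3: -98; q=4: -75; q=5: -53; q=6: -30; q=7: -7; q=8: -14; q=9: -46.
Profit is maximized at q = 7. AVC there is 55/7 = $7.86 ≤ P, so producing beats shutting down (which would give -$120).

q = 7; profit = -$7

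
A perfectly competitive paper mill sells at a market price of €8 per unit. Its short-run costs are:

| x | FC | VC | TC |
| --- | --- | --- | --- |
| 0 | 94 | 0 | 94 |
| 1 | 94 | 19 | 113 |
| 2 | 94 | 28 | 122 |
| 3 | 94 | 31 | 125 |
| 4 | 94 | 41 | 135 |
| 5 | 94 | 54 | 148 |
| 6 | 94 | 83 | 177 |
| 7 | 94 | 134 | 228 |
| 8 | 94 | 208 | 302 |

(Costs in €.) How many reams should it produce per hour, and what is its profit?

Compute π = P·x − TC at each output: x=0: -94; x=1: -105; x=2: -106; x=3: -101; x=4: -103; x=5: -108; x=6: -129; x=7: -172; x=8: -238.
Profit is highest at x = 0. Equivalently, the lowest AVC in the table is 41/4 ≈ €10.25 at x = 4, and P = €8 falls below it — price never covers variable cost, so the firm shuts down and loses only its fixed cost.

x = 0 (shut down); profit = -€94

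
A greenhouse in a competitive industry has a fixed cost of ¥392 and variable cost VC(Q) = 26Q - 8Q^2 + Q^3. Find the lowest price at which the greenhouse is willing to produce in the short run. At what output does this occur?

Short-run supply begins at min AVC. From VC = 26Q - 8Q^2 + Q^3, AVC = 26 - 8Q + Q^2.
dAVC/dQ = -8 + 2Q = 0 gives Q = 4. min AVC = 26 - 8·4 + 4^2 = 10.
For P < ¥10 the firm produces nothing.

¥10 per unit, at Q = 4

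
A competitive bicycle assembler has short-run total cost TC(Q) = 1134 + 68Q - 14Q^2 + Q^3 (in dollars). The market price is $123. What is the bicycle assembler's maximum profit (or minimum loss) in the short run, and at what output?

AVC = 68 - 14Q + Q^2; min AVC = $19 at Q = 7. Since P = $123 ≥ min AVC, the firm produces.
MC = 68 - 28Q + 3Q^2. Setting P = MC and taking the root on the rising branch gives Q* = 11.
TR = 123·11 = 1353. TC = 1134 + 385 = 1519. Profit = 1353 − 1519 = -$166.
Shutting down would mean losing the fixed cost of $1134, so operating at a loss of $166 is better by $968.

Profit = -$166 at Q = 11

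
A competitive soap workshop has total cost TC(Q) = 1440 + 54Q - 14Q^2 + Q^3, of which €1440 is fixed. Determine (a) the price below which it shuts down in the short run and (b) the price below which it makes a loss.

AVC = 54 - 14Q + Q^2; minimized at Q = 7, giving min AVC = €5. That is the shutdown price.
ATC = 1440/Q + 54 - 14Q + Q^2. Setting dATC/dQ = −1440/Q^2 − 14 + 2Q = 0 gives Q = 12 (since 2·12^3 − 14·12^2 = 1440).
min ATC = 1440/12 + 54 − 14·12 + 12^2 = €150. That is the break-even price.
Between these two prices the firm operates at a loss; above €150 it earns a profit.

Shutdown price = €5; break-even price = €150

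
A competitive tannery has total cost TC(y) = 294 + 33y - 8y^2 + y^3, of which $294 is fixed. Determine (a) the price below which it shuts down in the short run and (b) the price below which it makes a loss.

Shutdown price = min AVC. AVC = 33 - 8y + y^2, with vertex at y = 4 and minimum $17.
ATC = 294/y + 33 - 8y + y^2. Setting dATC/dy = −294/y^2 − 8 + 2y = 0 gives y = 7 (since 2·7^3 − 8·7^2 = 294).
min ATC = 294/7 + 33 − 8·7 + 7^2 = $68. That is the break-even price.
For $17 ≤ P < $68 the firm produces at a loss; below $17 it shuts down.

Shutdown price = $17; break-even price = $68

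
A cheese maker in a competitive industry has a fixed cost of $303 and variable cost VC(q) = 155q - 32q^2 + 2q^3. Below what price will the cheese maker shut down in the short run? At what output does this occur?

$27 per unit, at q = 8

The firm shuts down when price falls below the minimum of average variable cost. AVC = VC/q = 155 - 32q + 2q^2.
At the minimum of AVC, MC = AVC. MC = 155 - 64q + 6q^2; setting MC = AVC gives 4q^2 - 32q = 0, so q = 8. min AVC = 27.
So the shutdown price is $27.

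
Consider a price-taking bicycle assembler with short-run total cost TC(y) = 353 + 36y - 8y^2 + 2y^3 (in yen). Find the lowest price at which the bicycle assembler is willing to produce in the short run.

¥28 per unit

The firm shuts down when price falls below the minimum of average variable cost. AVC = VC/y = 36 - 8y + 2y^2.
dAVC/dy = -8 + 4y = 0 gives y = 2. min AVC = 36 - 8·2 + 2·2^2 = 28.
The firm shuts down for any P below ¥28.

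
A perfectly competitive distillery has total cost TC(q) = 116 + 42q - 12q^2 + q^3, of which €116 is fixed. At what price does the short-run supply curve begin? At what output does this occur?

The shutdown price is the minimum of AVC. VC = 42q - 12q^2 + q^3, so AVC = 42 - 12q + q^2.
At the minimum of AVC, MC = AVC. MC = 42 - 24q + 3q^2; setting MC = AVC gives 2q^2 - 12q = 0, so q = 6. min AVC = 6.
The firm shuts down for any P below €6.

€6 per unit, at q = 6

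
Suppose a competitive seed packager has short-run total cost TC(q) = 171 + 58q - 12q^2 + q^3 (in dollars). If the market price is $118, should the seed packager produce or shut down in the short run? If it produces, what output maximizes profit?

Produce at q = 10

From TC, MC = TC'(q) = 58 - 24q + 3q^2 and AVC = VC/q = 58 - 12q + q^2.
AVC hits its minimum where MC = AVC, at q = 6, giving min AVC = 58 - 12·6 + 6^2 = $22.
Because $118 ≥ $22, revenue can cover variable cost; the firm operates.
Solving P = MC: -60 - 24q + 3q^2 = 0 ⇒ q = -2 or 10. On the upward-sloping branch, q* = 10.
Check: AVC at q = 10 is $38 ≤ P, so revenue covers variable cost.
Profit = P·q − TC = 118·10 − 551 = $629.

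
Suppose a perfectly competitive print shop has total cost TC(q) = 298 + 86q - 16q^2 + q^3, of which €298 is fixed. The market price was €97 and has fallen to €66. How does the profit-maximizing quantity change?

MC = 86 - 32q + 3q^2; the shutdown threshold is min AVC = €22 (at q = 8).
With P = €97 above the shutdown price, P = MC gives q = 11.
At P = €66 ≥ min AVC, set P = MC: q = 10. The firm stays open but cuts output.

Output falls from 11 to 10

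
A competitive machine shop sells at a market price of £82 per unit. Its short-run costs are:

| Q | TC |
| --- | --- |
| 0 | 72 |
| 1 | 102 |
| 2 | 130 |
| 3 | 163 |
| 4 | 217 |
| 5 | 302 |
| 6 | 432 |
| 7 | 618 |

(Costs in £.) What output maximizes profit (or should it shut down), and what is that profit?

Compute π = P·Q − TC at each output: Q=0: -72; Q=1: -20; Q=2: 34; Q=3: 83; Q=4: 111; Q=5: 108; Q=6: 60; Q=7: -44.
Profit is maximized at Q = 4. AVC there is 145/4 = £36.25 ≤ P, so producing beats shutting down (which would give -£72).

Q = 4; profit = £111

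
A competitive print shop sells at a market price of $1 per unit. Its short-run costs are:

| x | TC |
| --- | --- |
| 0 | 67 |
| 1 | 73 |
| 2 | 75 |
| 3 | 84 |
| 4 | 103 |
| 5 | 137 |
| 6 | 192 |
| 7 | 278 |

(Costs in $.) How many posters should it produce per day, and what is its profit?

x = 0 (shut down); profit = -$67

Tabulate TR − TC: x=0: -67; x=1: -72; x=2: -73; x=3: -81; x=4: -99; x=5: -132; x=6: -186; x=7: -271.
Profit is highest at x = 0. Equivalently, the lowest AVC in the table is 8/2 ≈ $4 at x = 2, and P = $1 falls below it — price never covers variable cost, so the firm shuts down and loses only its fixed cost.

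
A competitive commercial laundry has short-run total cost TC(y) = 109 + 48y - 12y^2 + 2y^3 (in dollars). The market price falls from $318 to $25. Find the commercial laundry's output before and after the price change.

Output falls from 9 to 0 (the firm shuts down)

AVC = 48 - 12y + 2y^2, minimized at y = 3 where min AVC = $30. MC = 48 - 24y + 6y^2.
With P = $318 above the shutdown price, P = MC gives y = 9.
At P = $25 < min AVC = $30, price no longer covers variable cost at any output, so the firm shuts down: y = 0.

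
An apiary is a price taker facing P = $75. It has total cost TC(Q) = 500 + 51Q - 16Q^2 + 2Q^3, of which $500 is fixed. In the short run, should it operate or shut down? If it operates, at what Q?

Produce at Q = 6

From TC, MC = TC'(Q) = 51 - 32Q + 6Q^2 and AVC = VC/Q = 51 - 16Q + 2Q^2.
AVC is minimized where dAVC/dQ = -16 + 4Q = 0, at Q = 4; min AVC = 51 - 16·4 + 2·4^2 = $19.
Because $75 ≥ $19, revenue can cover variable cost; the firm operates.
P = MC gives -24 - 32Q + 6Q^2 = 0, with roots -2/3 and 6. Take the larger (rising MC): Q* = 6.
Check: AVC at Q = 6 is $27 ≤ P, so revenue covers variable cost.
Profit = P·Q − TC = 75·6 − 662 = -$212, a loss, but smaller than the $500 fixed cost the firm would lose by shutting down.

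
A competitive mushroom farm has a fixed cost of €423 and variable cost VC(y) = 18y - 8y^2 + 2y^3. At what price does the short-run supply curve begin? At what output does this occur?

€10 per unit, at y = 2

The firm shuts down when price falls below the minimum of average variable cost. AVC = VC/y = 18 - 8y + 2y^2.
At the minimum of AVC, MC = AVC. MC = 18 - 16y + 6y^2; setting MC = AVC gives 4y^2 - 8y = 0, so y = 2. min AVC = 10.
So the shutdown price is €10.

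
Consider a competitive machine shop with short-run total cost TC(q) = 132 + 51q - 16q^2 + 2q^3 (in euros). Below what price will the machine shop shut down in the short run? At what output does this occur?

€19 per unit, at q = 4

The shutdown price is the minimum of AVC. VC = 51q - 16q^2 + 2q^3, so AVC = 51 - 16q + 2q^2.
dAVC/dq = -16 + 4q = 0 gives q = 4. min AVC = 51 - 16·4 + 2·4^2 = 19.
For P < €19 the firm produces nothing.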